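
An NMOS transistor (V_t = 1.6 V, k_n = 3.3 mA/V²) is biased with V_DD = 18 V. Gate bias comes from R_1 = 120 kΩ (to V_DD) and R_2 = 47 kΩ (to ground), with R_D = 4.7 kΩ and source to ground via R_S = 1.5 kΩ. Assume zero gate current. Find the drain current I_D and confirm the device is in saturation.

V_G = V_DD·R_2/(R_1+R_2) = 18×47/167 = 5.07 V.
Assume saturation: I_D = (k_n/2)(V_GS − V_t)² with V_GS = V_G − I_D·R_S = 5.07 − 1.5·I_D.
Substituting gives 3.71·I_D² − 18.2·I_D + 19.8 = 0, with roots I_D = 1.64 or 3.25 mA.
The root I_D = 3.25 mA gives V_GS = 0.197 V ≤ V_t, so take I_D = 1.64 mA.
Then V_GS = 2.6 V and V_DS = V_DD − I_D(R_D+R_S) = 18 − 1.64×6.2 = 7.8 V.
Saturation requires V_DS ≥ V_GS − V_t = 0.998 V; 7.8 ≥ 0.998 ✓.

I_D ≈ 1.6 mA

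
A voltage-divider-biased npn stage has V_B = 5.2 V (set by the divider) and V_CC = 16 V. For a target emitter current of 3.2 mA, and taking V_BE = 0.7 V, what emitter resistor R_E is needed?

R_E ≈ 1.4 kΩ

V_E = V_B − V_BE = 5.2 − 0.7 = 4.5 V.
R_E = V_E / I_E = 4.5 / 3.2 = 1.41 kΩ.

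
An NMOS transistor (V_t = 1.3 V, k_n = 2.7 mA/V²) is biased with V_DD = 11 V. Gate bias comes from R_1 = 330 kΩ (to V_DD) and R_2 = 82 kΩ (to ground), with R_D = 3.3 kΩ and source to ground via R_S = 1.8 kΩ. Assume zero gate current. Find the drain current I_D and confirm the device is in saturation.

I_D ≈ 0.25 mA

V_G = V_DD·R_2/(R_1+R_2) = 11×82/412 = 2.19 V.
Assume saturation: I_D = (k_n/2)(V_GS − V_t)² with V_GS = V_G − I_D·R_S = 2.19 − 1.8·I_D.
Substituting gives 4.37·I_D² − 5.32·I_D + 1.07 = 0, with roots I_D = 0.253 or 0.963 mA.
The root I_D = 0.963 mA gives V_GS = 0.455 V ≤ V_t, so take I_D = 0.253 mA.
Then V_GS = 1.73 V and V_DS = V_DD − I_D(R_D+R_S) = 11 − 0.253×5.1 = 9.71 V.
Saturation requires V_DS ≥ V_GS − V_t = 0.433 V; 9.71 ≥ 0.433 ✓.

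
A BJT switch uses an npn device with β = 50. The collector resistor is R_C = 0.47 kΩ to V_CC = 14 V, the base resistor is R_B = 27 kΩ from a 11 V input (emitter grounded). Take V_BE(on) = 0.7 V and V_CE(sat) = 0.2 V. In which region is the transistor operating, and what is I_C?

Assume active. Base-emitter loop: I_B = (V_BB − V_BE)/R_B = (11 − 0.7)/27 = 0.381 mA.
I_C = β·I_B = 50×0.381 = 19.1 mA.
V_CE = V_CC − I_C·R_C = 14 − 19.1×0.47 = 5.04 V > V_CE(sat), so the active-region assumption holds.

active; I_C ≈ 19 mA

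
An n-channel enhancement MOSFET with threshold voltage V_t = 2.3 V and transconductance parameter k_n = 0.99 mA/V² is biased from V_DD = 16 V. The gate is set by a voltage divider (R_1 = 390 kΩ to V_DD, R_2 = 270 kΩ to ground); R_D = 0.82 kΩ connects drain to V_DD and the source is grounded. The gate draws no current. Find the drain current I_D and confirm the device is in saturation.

V_G = V_DD·R_2/(R_1+R_2) = 16×270/660 = 6.55 V. With the source grounded, V_GS = V_G = 6.55 V.
Assume saturation: I_D = (k_n/2)(V_GS − V_t)² = (0.99/2)×(6.55 − 2.3)² = 0.495×4.25² = 8.92 mA.
V_DS = V_DD − I_D·R_D = 16 − 8.92×0.82 = 8.68 V.
Saturation requires V_DS ≥ V_GS − V_t = 4.25 V; 8.68 ≥ 4.25 ✓.

I_D ≈ 8.9 mA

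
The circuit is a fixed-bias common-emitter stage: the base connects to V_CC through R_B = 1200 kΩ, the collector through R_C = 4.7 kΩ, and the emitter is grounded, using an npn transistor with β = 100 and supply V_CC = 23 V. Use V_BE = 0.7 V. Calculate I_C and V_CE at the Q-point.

I_C ≈ 1.9 mA, V_CE ≈ 14 V

Base loop: V_CC = I_B·R_B + V_BE, so I_B = (23 − 0.7)/1200 kΩ = 0.0186 mA.
In the active region I_C = β·I_B = 100 × 0.0186 = 1.86 mA.
Collector loop: V_CE = V_CC − I_C·R_C = 23 − 1.86×4.7 = 14.3 V.
Since V_CE = 14.3 V > V_CE(sat) ≈ 0.2 V, the transistor is in the active region as assumed.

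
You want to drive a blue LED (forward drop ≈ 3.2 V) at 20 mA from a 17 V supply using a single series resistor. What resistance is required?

R ≈ 0.69 kΩ

The resistor drops V_S − V_D = 17 − 3.2 = 13.8 V at 20 mA.
R = 13.8 V / 20 mA = 0.69 kΩ.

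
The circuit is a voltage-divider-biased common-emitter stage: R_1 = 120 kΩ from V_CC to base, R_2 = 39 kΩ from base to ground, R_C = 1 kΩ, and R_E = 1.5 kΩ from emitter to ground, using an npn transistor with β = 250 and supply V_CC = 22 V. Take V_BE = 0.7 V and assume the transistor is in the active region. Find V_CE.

V_CE ≈ 15 V

Thevenize the base divider: V_Th = V_CC·R_2/(R_1+R_2) = 22×39/159 = 5.4 V, R_Th = R_1‖R_2 = 29.4 kΩ.
Base-emitter loop: V_Th = I_B·R_Th + V_BE + (β+1)I_B·R_E, so I_B = (5.4 − 0.7) / (29.4 + 251×1.5) = 0.0116 mA.
I_C = β·I_B = 250×0.0116 = 2.89 mA, and I_E = (β+1)I_B = 2.9 mA.
V_CE = V_CC − I_C·R_C − I_E·R_E = 22 − 2.89×1 − 2.9×1.5 = 14.8 V.
V_CE = 14.8 V > 0.2 V confirms active-region operation.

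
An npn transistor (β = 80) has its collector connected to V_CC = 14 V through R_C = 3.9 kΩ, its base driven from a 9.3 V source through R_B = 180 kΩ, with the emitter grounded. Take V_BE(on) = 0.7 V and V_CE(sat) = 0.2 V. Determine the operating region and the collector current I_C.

saturation; I_C ≈ 3.5 mA

Assume active: I_B = (9.3 − 0.7)/180 = 0.0478 mA, giving I_C = β·I_B = 3.82 mA.
But then V_CE = 14 − 3.82×3.9 = -0.907 V < V_CE(sat) = 0.2 V — impossible in the active region.
So the transistor is saturated. With V_CE = 0.2 V, I_C = (V_CC − 0.2)/R_C = 13.8/3.9 = 3.54 mA.
Check: β·I_B = 3.82 mA > I_C = 3.54 mA, confirming saturation.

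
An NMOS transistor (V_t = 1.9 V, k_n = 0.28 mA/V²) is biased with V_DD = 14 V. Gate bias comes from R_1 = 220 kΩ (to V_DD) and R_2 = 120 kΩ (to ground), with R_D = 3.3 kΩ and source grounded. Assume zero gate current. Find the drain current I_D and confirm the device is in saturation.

I_D ≈ 1.3 mA

V_G = V_DD·R_2/(R_1+R_2) = 14×120/340 = 4.94 V. With the source grounded, V_GS = V_G = 4.94 V.
Assume saturation: I_D = (k_n/2)(V_GS − V_t)² = (0.28/2)×(4.94 − 1.9)² = 0.14×3.04² = 1.29 mA.
V_DS = V_DD − I_D·R_D = 14 − 1.29×3.3 = 9.73 V.
Saturation requires V_DS ≥ V_GS − V_t = 3.04 V; 9.73 ≥ 3.04 ✓.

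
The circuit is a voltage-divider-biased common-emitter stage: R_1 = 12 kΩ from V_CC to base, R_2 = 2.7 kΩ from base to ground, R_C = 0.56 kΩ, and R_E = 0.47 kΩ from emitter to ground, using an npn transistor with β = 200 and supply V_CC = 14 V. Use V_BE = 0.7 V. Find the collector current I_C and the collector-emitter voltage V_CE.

Thevenize the base divider: V_Th = V_CC·R_2/(R_1+R_2) = 14×2.7/14.7 = 2.57 V, R_Th = R_1‖R_2 = 2.2 kΩ.
Base-emitter loop: V_Th = I_B·R_Th + V_BE + (β+1)I_B·R_E, so I_B = (2.57 − 0.7) / (2.2 + 201×0.47) = 0.0194 mA.
I_C = β·I_B = 200×0.0194 = 3.87 mA, and I_E = (β+1)I_B = 3.89 mA.
V_CE = V_CC − I_C·R_C − I_E·R_E = 14 − 3.87×0.56 − 3.89×0.47 = 10 V.
V_CE = 10 V > 0.2 V confirms active-region operation.

I_C ≈ 3.9 mA, V_CE ≈ 10 V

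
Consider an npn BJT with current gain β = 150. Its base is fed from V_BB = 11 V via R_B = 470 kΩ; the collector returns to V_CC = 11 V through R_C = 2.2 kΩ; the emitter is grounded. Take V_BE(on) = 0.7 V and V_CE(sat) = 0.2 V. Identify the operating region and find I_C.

Assume active. Base-emitter loop: I_B = (V_BB − V_BE)/R_B = (11 − 0.7)/470 = 0.0219 mA.
I_C = β·I_B = 150×0.0219 = 3.29 mA.
V_CE = V_CC − I_C·R_C = 11 − 3.29×2.2 = 3.77 V > V_CE(sat), so the active-region assumption holds.

active; I_C ≈ 3.3 mA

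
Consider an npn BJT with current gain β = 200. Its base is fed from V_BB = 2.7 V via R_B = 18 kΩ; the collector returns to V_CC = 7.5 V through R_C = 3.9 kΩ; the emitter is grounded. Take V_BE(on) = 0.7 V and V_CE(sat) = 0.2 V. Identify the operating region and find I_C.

Assume active: I_B = (2.7 − 0.7)/18 = 0.111 mA, giving I_C = β·I_B = 22.2 mA.
But then V_CE = 7.5 − 22.2×3.9 = -79.2 V < V_CE(sat) = 0.2 V — impossible in the active region.
So the transistor is saturated. With V_CE = 0.2 V, I_C = (V_CC − 0.2)/R_C = 7.3/3.9 = 1.87 mA.
Check: β·I_B = 22.2 mA > I_C = 1.87 mA, confirming saturation.

saturation; I_C ≈ 1.9 mA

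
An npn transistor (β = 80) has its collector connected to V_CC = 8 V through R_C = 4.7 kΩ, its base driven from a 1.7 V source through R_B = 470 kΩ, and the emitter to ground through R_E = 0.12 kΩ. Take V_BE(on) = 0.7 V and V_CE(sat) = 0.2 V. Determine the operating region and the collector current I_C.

active; I_C ≈ 0.17 mA

Assume active. Base-emitter loop: I_B = (V_BB − V_BE)/(R_B + (β+1)R_E) = (1.7 − 0.7)/(470 + 81×0.12) = 0.00208 mA.
I_C = β·I_B = 80×0.00208 = 0.167 mA.
V_CE = V_CC − I_C·R_C − I_E·R_E = 8 − 0.167×4.7 − 0.169×0.12 = 7.2 V > V_CE(sat), so the active-region assumption holds.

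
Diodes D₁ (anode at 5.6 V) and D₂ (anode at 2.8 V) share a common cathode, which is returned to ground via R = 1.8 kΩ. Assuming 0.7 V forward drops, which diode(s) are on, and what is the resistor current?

Only D₁ conducts; I_R ≈ 2.7 mA

Assume both conduct. Then node N would need to be at both 5.6−0.7 = 4.9 V and 2.8−0.7 = 2.1 V, which is impossible.
Assume only D₁ conducts: V_N = 5.6 − 0.7 = 4.9 V, so I_R = 4.9/1.8 = 2.72 mA.
Check D₂: its anode-to-cathode voltage is 2.8 − 4.9 = -2.1 V < 0.7 V, so it is off. The assumption is consistent.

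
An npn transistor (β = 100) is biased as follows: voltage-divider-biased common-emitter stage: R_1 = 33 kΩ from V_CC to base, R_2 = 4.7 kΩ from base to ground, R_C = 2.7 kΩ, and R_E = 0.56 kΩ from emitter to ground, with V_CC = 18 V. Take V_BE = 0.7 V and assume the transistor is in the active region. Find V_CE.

Thevenize the base divider: V_Th = V_CC·R_2/(R_1+R_2) = 18×4.7/37.7 = 2.24 V, R_Th = R_1‖R_2 = 4.11 kΩ.
Base-emitter loop: V_Th = I_B·R_Th + V_BE + (β+1)I_B·R_E, so I_B = (2.24 − 0.7) / (4.11 + 101×0.56) = 0.0254 mA.
I_C = β·I_B = 100×0.0254 = 2.54 mA, and I_E = (β+1)I_B = 2.57 mA.
V_CE = V_CC − I_C·R_C − I_E·R_E = 18 − 2.54×2.7 − 2.57×0.56 = 9.69 V.
V_CE = 9.69 V > 0.2 V confirms active-region operation.

V_CE ≈ 9.7 V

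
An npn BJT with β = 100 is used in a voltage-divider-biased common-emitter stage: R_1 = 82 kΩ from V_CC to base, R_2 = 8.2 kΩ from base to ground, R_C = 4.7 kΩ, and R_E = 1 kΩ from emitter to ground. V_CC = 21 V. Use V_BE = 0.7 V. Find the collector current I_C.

Thevenize the base divider: V_Th = V_CC·R_2/(R_1+R_2) = 21×8.2/90.2 = 1.91 V, R_Th = R_1‖R_2 = 7.45 kΩ.
Base-emitter loop: V_Th = I_B·R_Th + V_BE + (β+1)I_B·R_E, so I_B = (1.91 − 0.7) / (7.45 + 101×1) = 0.0111 mA.
I_C = β·I_B = 100×0.0111 = 1.11 mA, and I_E = (β+1)I_B = 1.13 mA.
V_CE = V_CC − I_C·R_C − I_E·R_E = 21 − 1.11×4.7 − 1.13×1 = 14.6 V.
V_CE = 14.6 V > 0.2 V confirms active-region operation.

I_C ≈ 1.1 mA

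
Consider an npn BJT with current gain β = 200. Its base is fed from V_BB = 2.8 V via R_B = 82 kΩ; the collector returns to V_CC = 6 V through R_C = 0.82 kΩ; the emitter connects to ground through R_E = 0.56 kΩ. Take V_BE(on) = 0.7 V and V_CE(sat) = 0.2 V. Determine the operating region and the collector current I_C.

active; I_C ≈ 2.2 mA

Assume active. Base-emitter loop: I_B = (V_BB − V_BE)/(R_B + (β+1)R_E) = (2.8 − 0.7)/(82 + 201×0.56) = 0.0108 mA.
I_C = β·I_B = 200×0.0108 = 2.16 mA.
V_CE = V_CC − I_C·R_C − I_E·R_E = 6 − 2.16×0.82 − 2.17×0.56 = 3.01 V > V_CE(sat), so the active-region assumption holds.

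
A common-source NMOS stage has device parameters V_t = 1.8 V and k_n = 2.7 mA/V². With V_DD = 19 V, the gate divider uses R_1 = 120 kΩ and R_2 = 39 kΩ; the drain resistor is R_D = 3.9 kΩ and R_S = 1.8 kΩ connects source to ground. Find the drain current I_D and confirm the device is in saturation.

V_G = V_DD·R_2/(R_1+R_2) = 19×39/159 = 4.66 V.
Assume saturation: I_D = (k_n/2)(V_GS − V_t)² with V_GS = V_G − I_D·R_S = 4.66 − 1.8·I_D.
Substituting gives 4.37·I_D² − 14.9·I_D + 11 = 0, with roots I_D = 1.09 or 2.32 mA.
The root I_D = 2.32 mA gives V_GS = 0.49 V ≤ V_t, so take I_D = 1.09 mA.
Then V_GS = 2.7 V and V_DS = V_DD − I_D(R_D+R_S) = 19 − 1.09×5.7 = 12.8 V.
Saturation requires V_DS ≥ V_GS − V_t = 0.899 V; 12.8 ≥ 0.899 ✓.

I_D ≈ 1.1 mA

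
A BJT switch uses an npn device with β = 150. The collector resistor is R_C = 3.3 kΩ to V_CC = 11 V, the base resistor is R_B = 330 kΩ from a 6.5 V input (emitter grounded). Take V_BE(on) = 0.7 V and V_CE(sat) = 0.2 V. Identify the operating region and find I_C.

active; I_C ≈ 2.6 mA

Assume active. Base-emitter loop: I_B = (V_BB − V_BE)/R_B = (6.5 − 0.7)/330 = 0.0176 mA.
I_C = β·I_B = 150×0.0176 = 2.64 mA.
V_CE = V_CC − I_C·R_C = 11 − 2.64×3.3 = 2.3 V > V_CE(sat), so the active-region assumption holds.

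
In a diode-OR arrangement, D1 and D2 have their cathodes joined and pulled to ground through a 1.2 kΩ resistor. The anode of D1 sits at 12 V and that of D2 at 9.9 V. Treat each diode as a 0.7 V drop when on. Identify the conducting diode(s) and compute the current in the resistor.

Assume both conduct. Then node N would need to be at both 12−0.7 = 11.3 V and 9.9−0.7 = 9.2 V, which is impossible.
Assume only D1 conducts: V_N = 12 − 0.7 = 11.3 V, so I_R = 11.3/1.2 = 9.42 mA.
Check D2: its anode-to-cathode voltage is 9.9 − 11.3 = -1.4 V < 0.7 V, so it is off. The assumption is consistent.

Only D1 conducts; I_R ≈ 9.4 mA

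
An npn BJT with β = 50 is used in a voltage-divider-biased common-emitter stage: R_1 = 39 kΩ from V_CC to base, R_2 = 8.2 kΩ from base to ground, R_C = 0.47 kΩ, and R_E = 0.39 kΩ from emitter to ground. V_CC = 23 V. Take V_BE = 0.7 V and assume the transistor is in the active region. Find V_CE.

Thevenize the base divider: V_Th = V_CC·R_2/(R_1+R_2) = 23×8.2/47.2 = 4 V, R_Th = R_1‖R_2 = 6.78 kΩ.
Base-emitter loop: V_Th = I_B·R_Th + V_BE + (β+1)I_B·R_E, so I_B = (4 − 0.7) / (6.78 + 51×0.39) = 0.124 mA.
I_C = β·I_B = 50×0.124 = 6.18 mA, and I_E = (β+1)I_B = 6.3 mA.
V_CE = V_CC − I_C·R_C − I_E·R_E = 23 − 6.18×0.47 − 6.3×0.39 = 17.6 V.
V_CE = 17.6 V > 0.2 V confirms active-region operation.

V_CE ≈ 18 V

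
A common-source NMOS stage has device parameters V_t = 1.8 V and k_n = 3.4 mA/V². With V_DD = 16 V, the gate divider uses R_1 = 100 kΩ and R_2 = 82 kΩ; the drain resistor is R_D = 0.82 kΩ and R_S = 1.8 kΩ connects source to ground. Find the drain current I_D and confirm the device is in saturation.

I_D ≈ 2.4 mA

V_G = V_DD·R_2/(R_1+R_2) = 16×82/182 = 7.21 V.
Assume saturation: I_D = (k_n/2)(V_GS − V_t)² with V_GS = V_G − I_D·R_S = 7.21 − 1.8·I_D.
Substituting gives 5.51·I_D² − 34.1·I_D + 49.7 = 0, with roots I_D = 2.35 or 3.84 mA.
The root I_D = 3.84 mA gives V_GS = 0.297 V ≤ V_t, so take I_D = 2.35 mA.
Then V_GS = 2.98 V and V_DS = V_DD − I_D(R_D+R_S) = 16 − 2.35×2.62 = 9.84 V.
Saturation requires V_DS ≥ V_GS − V_t = 1.18 V; 9.84 ≥ 1.18 ✓.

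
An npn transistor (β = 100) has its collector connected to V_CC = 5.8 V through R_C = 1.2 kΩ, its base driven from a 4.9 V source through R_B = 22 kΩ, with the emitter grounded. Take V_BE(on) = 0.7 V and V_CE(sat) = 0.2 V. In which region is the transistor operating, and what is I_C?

Assume active: I_B = (4.9 − 0.7)/22 = 0.191 mA, giving I_C = β·I_B = 19.1 mA.
But then V_CE = 5.8 − 19.1×1.2 = -17.1 V < V_CE(sat) = 0.2 V — impossible in the active region.
So the transistor is saturated. With V_CE = 0.2 V, I_C = (V_CC − 0.2)/R_C = 5.6/1.2 = 4.67 mA.
Check: β·I_B = 19.1 mA > I_C = 4.67 mA, confirming saturation.

saturation; I_C ≈ 4.7 mA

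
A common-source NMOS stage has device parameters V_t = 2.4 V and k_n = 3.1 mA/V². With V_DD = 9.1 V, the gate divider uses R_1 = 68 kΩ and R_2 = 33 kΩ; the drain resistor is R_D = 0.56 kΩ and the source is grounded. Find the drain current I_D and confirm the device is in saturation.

V_G = V_DD·R_2/(R_1+R_2) = 9.1×33/101 = 2.97 V. With the source grounded, V_GS = V_G = 2.97 V.
Assume saturation: I_D = (k_n/2)(V_GS − V_t)² = (3.1/2)×(2.97 − 2.4)² = 1.55×0.573² = 0.509 mA.
V_DS = V_DD − I_D·R_D = 9.1 − 0.509×0.56 = 8.81 V.
Saturation requires V_DS ≥ V_GS − V_t = 0.573 V; 8.81 ≥ 0.573 ✓.

I_D ≈ 0.51 mA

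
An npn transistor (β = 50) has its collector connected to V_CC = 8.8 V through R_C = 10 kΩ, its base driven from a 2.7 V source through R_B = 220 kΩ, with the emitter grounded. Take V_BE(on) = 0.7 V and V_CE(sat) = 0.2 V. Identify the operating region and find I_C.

active; I_C ≈ 0.45 mA

Assume active. Base-emitter loop: I_B = (V_BB − V_BE)/R_B = (2.7 − 0.7)/220 = 0.00909 mA.
I_C = β·I_B = 50×0.00909 = 0.455 mA.
V_CE = V_CC − I_C·R_C = 8.8 − 0.455×10 = 4.25 V > V_CE(sat), so the active-region assumption holds.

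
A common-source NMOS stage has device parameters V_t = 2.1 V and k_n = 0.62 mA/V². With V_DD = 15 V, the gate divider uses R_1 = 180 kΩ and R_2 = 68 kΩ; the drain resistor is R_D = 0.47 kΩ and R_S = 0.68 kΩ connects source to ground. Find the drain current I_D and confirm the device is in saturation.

I_D ≈ 0.72 mA

V_G = V_DD·R_2/(R_1+R_2) = 15×68/248 = 4.11 V.
Assume saturation: I_D = (k_n/2)(V_GS − V_t)² with V_GS = V_G − I_D·R_S = 4.11 − 0.68·I_D.
Substituting gives 0.143·I_D² − 1.85·I_D + 1.26 = 0, with roots I_D = 0.72 or 12.2 mA.
The root I_D = 12.2 mA gives V_GS = -4.17 V ≤ V_t, so take I_D = 0.72 mA.
Then V_GS = 3.62 V and V_DS = V_DD − I_D(R_D+R_S) = 15 − 0.72×1.15 = 14.2 V.
Saturation requires V_DS ≥ V_GS − V_t = 1.52 V; 14.2 ≥ 1.52 ✓.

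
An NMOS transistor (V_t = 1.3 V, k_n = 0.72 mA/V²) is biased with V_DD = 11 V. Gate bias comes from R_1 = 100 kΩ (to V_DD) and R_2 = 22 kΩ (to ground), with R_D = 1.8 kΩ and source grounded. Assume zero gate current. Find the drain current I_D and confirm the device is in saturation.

V_G = V_DD·R_2/(R_1+R_2) = 11×22/122 = 1.98 V. With the source grounded, V_GS = V_G = 1.98 V.
Assume saturation: I_D = (k_n/2)(V_GS − V_t)² = (0.72/2)×(1.98 − 1.3)² = 0.36×0.684² = 0.168 mA.
V_DS = V_DD − I_D·R_D = 11 − 0.168×1.8 = 10.7 V.
Saturation requires V_DS ≥ V_GS − V_t = 0.684 V; 10.7 ≥ 0.684 ✓.

I_D ≈ 0.17 mA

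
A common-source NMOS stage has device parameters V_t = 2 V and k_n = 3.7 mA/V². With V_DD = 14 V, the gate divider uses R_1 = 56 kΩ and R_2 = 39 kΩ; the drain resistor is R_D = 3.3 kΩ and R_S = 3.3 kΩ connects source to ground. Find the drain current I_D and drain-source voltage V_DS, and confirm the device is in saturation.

V_G = V_DD·R_2/(R_1+R_2) = 14×39/95 = 5.75 V.
Assume saturation: I_D = (k_n/2)(V_GS − V_t)² with V_GS = V_G − I_D·R_S = 5.75 − 3.3·I_D.
Substituting gives 20.1·I_D² − 46.8·I_D + 26 = 0, with roots I_D = 0.922 or 1.4 mA.
The root I_D = 1.4 mA gives V_GS = 1.13 V ≤ V_t, so take I_D = 0.922 mA.
Then V_GS = 2.71 V and V_DS = V_DD − I_D(R_D+R_S) = 14 − 0.922×6.6 = 7.92 V.
Saturation requires V_DS ≥ V_GS − V_t = 0.706 V; 7.92 ≥ 0.706 ✓.

I_D ≈ 0.92 mA, V_DS ≈ 7.9 V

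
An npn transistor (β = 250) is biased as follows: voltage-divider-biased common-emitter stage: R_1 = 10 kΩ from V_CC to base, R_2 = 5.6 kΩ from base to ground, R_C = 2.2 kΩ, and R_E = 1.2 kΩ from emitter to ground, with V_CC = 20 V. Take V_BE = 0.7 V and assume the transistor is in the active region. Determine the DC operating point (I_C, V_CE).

Thevenize the base divider: V_Th = V_CC·R_2/(R_1+R_2) = 20×5.6/15.6 = 7.18 V, R_Th = R_1‖R_2 = 3.59 kΩ.
Base-emitter loop: V_Th = I_B·R_Th + V_BE + (β+1)I_B·R_E, so I_B = (7.18 − 0.7) / (3.59 + 251×1.2) = 0.0213 mA.
I_C = β·I_B = 250×0.0213 = 5.31 mA, and I_E = (β+1)I_B = 5.34 mA.
V_CE = V_CC − I_C·R_C − I_E·R_E = 20 − 5.31×2.2 − 5.34×1.2 = 1.9 V.
V_CE = 1.9 V > 0.2 V confirms active-region operation.

I_C ≈ 5.3 mA, V_CE ≈ 1.9 V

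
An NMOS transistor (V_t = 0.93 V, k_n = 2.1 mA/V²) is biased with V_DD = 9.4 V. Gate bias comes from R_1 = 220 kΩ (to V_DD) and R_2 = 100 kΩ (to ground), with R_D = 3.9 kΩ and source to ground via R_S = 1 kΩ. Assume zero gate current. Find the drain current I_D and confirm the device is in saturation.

I_D ≈ 1 mA

V_G = V_DD·R_2/(R_1+R_2) = 9.4×100/320 = 2.94 V.
Assume saturation: I_D = (k_n/2)(V_GS − V_t)² with V_GS = V_G − I_D·R_S = 2.94 − 1·I_D.
Substituting gives 1.05·I_D² − 5.22·I_D + 4.23 = 0, with roots I_D = 1.02 or 3.95 mA.
The root I_D = 3.95 mA gives V_GS = -1.01 V ≤ V_t, so take I_D = 1.02 mA.
Then V_GS = 1.92 V and V_DS = V_DD − I_D(R_D+R_S) = 9.4 − 1.02×4.9 = 4.4 V.
Saturation requires V_DS ≥ V_GS − V_t = 0.986 V; 4.4 ≥ 0.986 ✓.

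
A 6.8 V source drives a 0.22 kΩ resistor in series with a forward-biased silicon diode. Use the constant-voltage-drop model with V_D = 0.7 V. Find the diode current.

I ≈ 28 mA

KVL around the loop: 6.8 = V_D + I·R = 0.7 + I × 0.22 kΩ.
So I = (6.8 − 0.7) / 0.22 kΩ = 6.1 / 0.22 = 27.7 mA.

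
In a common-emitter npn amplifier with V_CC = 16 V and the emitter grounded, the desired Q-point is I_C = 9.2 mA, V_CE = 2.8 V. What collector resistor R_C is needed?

Collector loop: V_CC = I_C·R_C + V_CE.
R_C = (V_CC − V_CE)/I_C = (16 − 2.8)/9.2 = 1.43 kΩ.

R_C ≈ 1.4 kΩ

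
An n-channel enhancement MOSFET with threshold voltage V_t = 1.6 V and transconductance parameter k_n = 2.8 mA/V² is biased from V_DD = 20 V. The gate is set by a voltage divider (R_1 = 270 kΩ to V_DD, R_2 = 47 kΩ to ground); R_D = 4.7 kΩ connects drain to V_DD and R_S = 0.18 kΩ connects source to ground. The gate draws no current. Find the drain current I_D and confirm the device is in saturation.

V_G = V_DD·R_2/(R_1+R_2) = 20×47/317 = 2.97 V.
Assume saturation: I_D = (k_n/2)(V_GS − V_t)² with V_GS = V_G − I_D·R_S = 2.97 − 0.18·I_D.
Substituting gives 0.0454·I_D² − 1.69·I_D + 2.61 = 0, with roots I_D = 1.62 or 35.6 mA.
The root I_D = 35.6 mA gives V_GS = -3.44 V ≤ V_t, so take I_D = 1.62 mA.
Then V_GS = 2.67 V and V_DS = V_DD − I_D(R_D+R_S) = 20 − 1.62×4.88 = 12.1 V.
Saturation requires V_DS ≥ V_GS − V_t = 1.07 V; 12.1 ≥ 1.07 ✓.

I_D ≈ 1.6 mA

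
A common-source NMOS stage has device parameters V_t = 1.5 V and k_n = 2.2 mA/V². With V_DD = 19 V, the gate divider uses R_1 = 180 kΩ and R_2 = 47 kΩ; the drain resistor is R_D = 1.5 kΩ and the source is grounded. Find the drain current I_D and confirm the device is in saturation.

V_G = V_DD·R_2/(R_1+R_2) = 19×47/227 = 3.93 V. With the source grounded, V_GS = V_G = 3.93 V.
Assume saturation: I_D = (k_n/2)(V_GS − V_t)² = (2.2/2)×(3.93 − 1.5)² = 1.1×2.43² = 6.52 mA.
V_DS = V_DD − I_D·R_D = 19 − 6.52×1.5 = 9.23 V.
Saturation requires V_DS ≥ V_GS − V_t = 2.43 V; 9.23 ≥ 2.43 ✓.

I_D ≈ 6.5 mA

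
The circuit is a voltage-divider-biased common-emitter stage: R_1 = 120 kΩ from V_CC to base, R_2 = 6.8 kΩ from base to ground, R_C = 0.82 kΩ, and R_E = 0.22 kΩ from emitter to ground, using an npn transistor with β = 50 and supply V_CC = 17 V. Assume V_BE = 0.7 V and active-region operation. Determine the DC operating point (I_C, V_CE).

I_C ≈ 0.6 mA, V_CE ≈ 16 V

Thevenize the base divider: V_Th = V_CC·R_2/(R_1+R_2) = 17×6.8/127 = 0.912 V, R_Th = R_1‖R_2 = 6.44 kΩ.
Base-emitter loop: V_Th = I_B·R_Th + V_BE + (β+1)I_B·R_E, so I_B = (0.912 − 0.7) / (6.44 + 51×0.22) = 0.012 mA.
I_C = β·I_B = 50×0.012 = 0.599 mA, and I_E = (β+1)I_B = 0.611 mA.
V_CE = V_CC − I_C·R_C − I_E·R_E = 17 − 0.599×0.82 − 0.611×0.22 = 16.4 V.
V_CE = 16.4 V > 0.2 V confirms active-region operation.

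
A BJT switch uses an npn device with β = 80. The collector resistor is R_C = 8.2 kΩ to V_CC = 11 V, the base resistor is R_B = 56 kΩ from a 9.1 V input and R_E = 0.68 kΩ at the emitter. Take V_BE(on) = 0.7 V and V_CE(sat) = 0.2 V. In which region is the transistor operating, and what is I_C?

saturation; I_C ≈ 1.2 mA

Assume active: I_B = (9.1 − 0.7)/(56 + 81×0.68) = 0.0756 mA, I_C = β·I_B = 6.05 mA.
Then V_CE = 11 − 6.05×8.2 − 6.13×0.68 = -42.8 V < 0.2 V — the active assumption fails.
Re-solve with V_CE = 0.2 V. KCL at the emitter: V_E/R_E = (V_BB−0.7−V_E)/R_B + (V_CC−0.2−V_E)/R_C, giving V_E = 0.911 V.
I_C = (V_CC − 0.2 − V_E)/R_C = (10.8 − 0.911)/8.2 = 1.21 mA.
Check: I_B = (8.4 − 0.911)/56 = 0.134 mA, and β·I_B = 10.7 mA > I_C, confirming saturation.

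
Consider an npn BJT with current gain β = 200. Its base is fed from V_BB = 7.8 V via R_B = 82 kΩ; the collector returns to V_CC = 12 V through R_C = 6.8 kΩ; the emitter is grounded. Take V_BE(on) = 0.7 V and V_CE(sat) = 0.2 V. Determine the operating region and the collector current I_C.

saturation; I_C ≈ 1.7 mA

Assume active: I_B = (7.8 − 0.7)/82 = 0.0866 mA, giving I_C = β·I_B = 17.3 mA.
But then V_CE = 12 − 17.3×6.8 = -106 V < V_CE(sat) = 0.2 V — impossible in the active region.
So the transistor is saturated. With V_CE = 0.2 V, I_C = (V_CC − 0.2)/R_C = 11.8/6.8 = 1.74 mA.
Check: β·I_B = 17.3 mA > I_C = 1.74 mA, confirming saturation.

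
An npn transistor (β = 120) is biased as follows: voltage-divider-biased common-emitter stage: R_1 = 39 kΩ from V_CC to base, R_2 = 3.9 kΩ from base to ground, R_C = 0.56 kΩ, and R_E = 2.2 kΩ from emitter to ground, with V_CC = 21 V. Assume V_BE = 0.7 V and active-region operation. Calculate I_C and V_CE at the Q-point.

Thevenize the base divider: V_Th = V_CC·R_2/(R_1+R_2) = 21×3.9/42.9 = 1.91 V, R_Th = R_1‖R_2 = 3.55 kΩ.
Base-emitter loop: V_Th = I_B·R_Th + V_BE + (β+1)I_B·R_E, so I_B = (1.91 − 0.7) / (3.55 + 121×2.2) = 0.00448 mA.
I_C = β·I_B = 120×0.00448 = 0.538 mA, and I_E = (β+1)I_B = 0.542 mA.
V_CE = V_CC − I_C·R_C − I_E·R_E = 21 − 0.538×0.56 − 0.542×2.2 = 19.5 V.
V_CE = 19.5 V > 0.2 V confirms active-region operation.

I_C ≈ 0.54 mA, V_CE ≈ 20 V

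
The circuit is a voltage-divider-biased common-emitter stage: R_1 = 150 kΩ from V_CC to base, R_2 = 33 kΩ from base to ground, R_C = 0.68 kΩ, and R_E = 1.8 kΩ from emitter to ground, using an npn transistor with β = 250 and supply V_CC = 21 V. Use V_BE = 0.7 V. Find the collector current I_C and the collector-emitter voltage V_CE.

Thevenize the base divider: V_Th = V_CC·R_2/(R_1+R_2) = 21×33/183 = 3.79 V, R_Th = R_1‖R_2 = 27 kΩ.
Base-emitter loop: V_Th = I_B·R_Th + V_BE + (β+1)I_B·R_E, so I_B = (3.79 − 0.7) / (27 + 251×1.8) = 0.00645 mA.
I_C = β·I_B = 250×0.00645 = 1.61 mA, and I_E = (β+1)I_B = 1.62 mA.
V_CE = V_CC − I_C·R_C − I_E·R_E = 21 − 1.61×0.68 − 1.62×1.8 = 17 V.
V_CE = 17 V > 0.2 V confirms active-region operation.

I_C ≈ 1.6 mA, V_CE ≈ 17 V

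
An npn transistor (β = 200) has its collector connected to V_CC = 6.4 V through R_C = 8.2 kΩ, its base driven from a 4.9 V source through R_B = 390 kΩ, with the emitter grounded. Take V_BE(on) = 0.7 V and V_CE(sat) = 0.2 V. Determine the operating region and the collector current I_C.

Assume active: I_B = (4.9 − 0.7)/390 = 0.0108 mA, giving I_C = β·I_B = 2.15 mA.
But then V_CE = 6.4 − 2.15×8.2 = -11.3 V < V_CE(sat) = 0.2 V — impossible in the active region.
So the transistor is saturated. With V_CE = 0.2 V, I_C = (V_CC − 0.2)/R_C = 6.2/8.2 = 0.756 mA.
Check: β·I_B = 2.15 mA > I_C = 0.756 mA, confirming saturation.

saturation; I_C ≈ 0.76 mA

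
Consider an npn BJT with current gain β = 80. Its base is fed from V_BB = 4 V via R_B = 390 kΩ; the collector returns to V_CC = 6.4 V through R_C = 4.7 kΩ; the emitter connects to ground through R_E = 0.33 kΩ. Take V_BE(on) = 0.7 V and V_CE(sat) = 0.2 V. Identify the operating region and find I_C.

Assume active. Base-emitter loop: I_B = (V_BB − V_BE)/(R_B + (β+1)R_E) = (4 − 0.7)/(390 + 81×0.33) = 0.00792 mA.
I_C = β·I_B = 80×0.00792 = 0.634 mA.
V_CE = V_CC − I_C·R_C − I_E·R_E = 6.4 − 0.634×4.7 − 0.641×0.33 = 3.21 V > V_CE(sat), so the active-region assumption holds.

active; I_C ≈ 0.63 mA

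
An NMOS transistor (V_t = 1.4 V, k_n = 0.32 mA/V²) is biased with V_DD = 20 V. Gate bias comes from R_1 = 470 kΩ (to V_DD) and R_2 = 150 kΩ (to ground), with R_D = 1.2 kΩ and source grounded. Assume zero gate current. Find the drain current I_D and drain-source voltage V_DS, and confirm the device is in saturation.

V_G = V_DD·R_2/(R_1+R_2) = 20×150/620 = 4.84 V. With the source grounded, V_GS = V_G = 4.84 V.
Assume saturation: I_D = (k_n/2)(V_GS − V_t)² = (0.32/2)×(4.84 − 1.4)² = 0.16×3.44² = 1.89 mA.
V_DS = V_DD − I_D·R_D = 20 − 1.89×1.2 = 17.7 V.
Saturation requires V_DS ≥ V_GS − V_t = 3.44 V; 17.7 ≥ 3.44 ✓.

I_D ≈ 1.9 mA, V_DS ≈ 18 V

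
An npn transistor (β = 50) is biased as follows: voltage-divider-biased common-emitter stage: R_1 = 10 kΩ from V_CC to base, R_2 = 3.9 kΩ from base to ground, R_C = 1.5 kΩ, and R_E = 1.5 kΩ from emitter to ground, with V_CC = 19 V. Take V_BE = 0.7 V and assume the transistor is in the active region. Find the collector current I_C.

I_C ≈ 2.9 mA

Thevenize the base divider: V_Th = V_CC·R_2/(R_1+R_2) = 19×3.9/13.9 = 5.33 V, R_Th = R_1‖R_2 = 2.81 kΩ.
Base-emitter loop: V_Th = I_B·R_Th + V_BE + (β+1)I_B·R_E, so I_B = (5.33 − 0.7) / (2.81 + 51×1.5) = 0.0584 mA.
I_C = β·I_B = 50×0.0584 = 2.92 mA, and I_E = (β+1)I_B = 2.98 mA.
V_CE = V_CC − I_C·R_C − I_E·R_E = 19 − 2.92×1.5 − 2.98×1.5 = 10.2 V.
V_CE = 10.2 V > 0.2 V confirms active-region operation.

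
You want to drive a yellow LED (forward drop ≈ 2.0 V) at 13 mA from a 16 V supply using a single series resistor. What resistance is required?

The resistor drops V_S − V_D = 16 − 2.0 = 14 V at 13 mA.
R = 14 V / 13 mA = 1.08 kΩ.

R ≈ 1.1 kΩ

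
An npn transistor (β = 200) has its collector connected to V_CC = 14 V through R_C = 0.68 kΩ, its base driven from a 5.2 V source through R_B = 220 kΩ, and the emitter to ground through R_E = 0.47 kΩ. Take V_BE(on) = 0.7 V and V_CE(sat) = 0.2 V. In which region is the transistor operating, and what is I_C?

active; I_C ≈ 2.9 mA

Assume active. Base-emitter loop: I_B = (V_BB − V_BE)/(R_B + (β+1)R_E) = (5.2 − 0.7)/(220 + 201×0.47) = 0.0143 mA.
I_C = β·I_B = 200×0.0143 = 2.86 mA.
V_CE = V_CC − I_C·R_C − I_E·R_E = 14 − 2.86×0.68 − 2.88×0.47 = 10.7 V > V_CE(sat), so the active-region assumption holds.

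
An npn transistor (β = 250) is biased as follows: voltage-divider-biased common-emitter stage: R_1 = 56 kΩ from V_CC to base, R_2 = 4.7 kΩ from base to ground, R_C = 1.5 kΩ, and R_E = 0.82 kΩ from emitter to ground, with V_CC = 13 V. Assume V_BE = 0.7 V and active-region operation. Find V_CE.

Thevenize the base divider: V_Th = V_CC·R_2/(R_1+R_2) = 13×4.7/60.7 = 1.01 V, R_Th = R_1‖R_2 = 4.34 kΩ.
Base-emitter loop: V_Th = I_B·R_Th + V_BE + (β+1)I_B·R_E, so I_B = (1.01 − 0.7) / (4.34 + 251×0.82) = 0.00146 mA.
I_C = β·I_B = 250×0.00146 = 0.365 mA, and I_E = (β+1)I_B = 0.366 mA.
V_CE = V_CC − I_C·R_C − I_E·R_E = 13 − 0.365×1.5 − 0.366×0.82 = 12.2 V.
V_CE = 12.2 V > 0.2 V confirms active-region operation.

V_CE ≈ 12 V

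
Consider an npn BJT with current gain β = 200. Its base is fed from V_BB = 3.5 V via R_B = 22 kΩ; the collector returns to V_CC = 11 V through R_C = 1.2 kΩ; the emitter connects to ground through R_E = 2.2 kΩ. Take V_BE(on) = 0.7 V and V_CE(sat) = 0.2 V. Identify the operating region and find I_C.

active; I_C ≈ 1.2 mA

Assume active. Base-emitter loop: I_B = (V_BB − V_BE)/(R_B + (β+1)R_E) = (3.5 − 0.7)/(22 + 201×2.2) = 0.00603 mA.
I_C = β·I_B = 200×0.00603 = 1.21 mA.
V_CE = V_CC − I_C·R_C − I_E·R_E = 11 − 1.21×1.2 − 1.21×2.2 = 6.89 V > V_CE(sat), so the active-region assumption holds.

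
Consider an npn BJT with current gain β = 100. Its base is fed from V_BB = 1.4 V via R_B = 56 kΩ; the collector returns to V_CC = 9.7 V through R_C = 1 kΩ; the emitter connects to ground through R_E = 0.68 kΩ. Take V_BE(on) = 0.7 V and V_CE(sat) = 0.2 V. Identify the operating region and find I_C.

active; I_C ≈ 0.56 mA

Assume active. Base-emitter loop: I_B = (V_BB − V_BE)/(R_B + (β+1)R_E) = (1.4 − 0.7)/(56 + 101×0.68) = 0.00561 mA.
I_C = β·I_B = 100×0.00561 = 0.561 mA.
V_CE = V_CC − I_C·R_C − I_E·R_E = 9.7 − 0.561×1 − 0.567×0.68 = 8.75 V > V_CE(sat), so the active-region assumption holds.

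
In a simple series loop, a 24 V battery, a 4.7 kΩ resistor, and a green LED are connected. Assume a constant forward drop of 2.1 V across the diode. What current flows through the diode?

KVL around the loop: 24 = V_D + I·R = 2.1 + I × 4.7 kΩ.
So I = (24 − 2.1) / 4.7 kΩ = 21.9 / 4.7 = 4.66 mA.

I ≈ 4.7 mA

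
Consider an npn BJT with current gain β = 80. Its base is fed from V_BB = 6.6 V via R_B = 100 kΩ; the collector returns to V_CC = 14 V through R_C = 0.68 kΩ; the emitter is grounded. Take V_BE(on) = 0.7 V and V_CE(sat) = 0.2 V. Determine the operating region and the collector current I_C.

active; I_C ≈ 4.7 mA

Assume active. Base-emitter loop: I_B = (V_BB − V_BE)/R_B = (6.6 − 0.7)/100 = 0.059 mA.
I_C = β·I_B = 80×0.059 = 4.72 mA.
V_CE = V_CC − I_C·R_C = 14 − 4.72×0.68 = 10.8 V > V_CE(sat), so the active-region assumption holds.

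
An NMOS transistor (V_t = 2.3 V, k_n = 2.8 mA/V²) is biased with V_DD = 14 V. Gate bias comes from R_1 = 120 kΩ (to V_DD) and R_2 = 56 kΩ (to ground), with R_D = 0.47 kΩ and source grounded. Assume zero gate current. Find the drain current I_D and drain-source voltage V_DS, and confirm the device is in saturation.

V_G = V_DD·R_2/(R_1+R_2) = 14×56/176 = 4.45 V. With the source grounded, V_GS = V_G = 4.45 V.
Assume saturation: I_D = (k_n/2)(V_GS − V_t)² = (2.8/2)×(4.45 − 2.3)² = 1.4×2.15² = 6.5 mA.
V_DS = V_DD − I_D·R_D = 14 − 6.5×0.47 = 10.9 V.
Saturation requires V_DS ≥ V_GS − V_t = 2.15 V; 10.9 ≥ 2.15 ✓.

I_D ≈ 6.5 mA, V_DS ≈ 11 V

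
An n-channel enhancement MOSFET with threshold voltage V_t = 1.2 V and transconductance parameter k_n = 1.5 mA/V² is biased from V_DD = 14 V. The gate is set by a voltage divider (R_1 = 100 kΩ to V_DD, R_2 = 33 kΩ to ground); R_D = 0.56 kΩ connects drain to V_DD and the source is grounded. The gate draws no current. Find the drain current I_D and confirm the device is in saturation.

V_G = V_DD·R_2/(R_1+R_2) = 14×33/133 = 3.47 V. With the source grounded, V_GS = V_G = 3.47 V.
Assume saturation: I_D = (k_n/2)(V_GS − V_t)² = (1.5/2)×(3.47 − 1.2)² = 0.75×2.27² = 3.88 mA.
V_DS = V_DD − I_D·R_D = 14 − 3.88×0.56 = 11.8 V.
Saturation requires V_DS ≥ V_GS − V_t = 2.27 V; 11.8 ≥ 2.27 ✓.

I_D ≈ 3.9 mA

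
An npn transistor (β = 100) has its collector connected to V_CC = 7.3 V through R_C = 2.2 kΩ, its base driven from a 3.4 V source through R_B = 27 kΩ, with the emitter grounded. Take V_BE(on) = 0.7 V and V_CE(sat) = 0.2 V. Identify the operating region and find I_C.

Assume active: I_B = (3.4 − 0.7)/27 = 0.1 mA, giving I_C = β·I_B = 10 mA.
But then V_CE = 7.3 − 10×2.2 = -14.7 V < V_CE(sat) = 0.2 V — impossible in the active region.
So the transistor is saturated. With V_CE = 0.2 V, I_C = (V_CC − 0.2)/R_C = 7.1/2.2 = 3.23 mA.
Check: β·I_B = 10 mA > I_C = 3.23 mA, confirming saturation.

saturation; I_C ≈ 3.2 mA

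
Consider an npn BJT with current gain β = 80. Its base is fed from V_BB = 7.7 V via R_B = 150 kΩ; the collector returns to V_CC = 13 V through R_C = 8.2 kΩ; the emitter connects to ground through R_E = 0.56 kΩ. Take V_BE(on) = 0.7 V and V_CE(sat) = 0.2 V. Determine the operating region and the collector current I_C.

Assume active: I_B = (7.7 − 0.7)/(150 + 81×0.56) = 0.0358 mA, I_C = β·I_B = 2.87 mA.
Then V_CE = 13 − 2.87×8.2 − 2.9×0.56 = -12.1 V < 0.2 V — the active assumption fails.
Re-solve with V_CE = 0.2 V. KCL at the emitter: V_E/R_E = (V_BB−0.7−V_E)/R_B + (V_CC−0.2−V_E)/R_C, giving V_E = 0.84 V.
I_C = (V_CC − 0.2 − V_E)/R_C = (12.8 − 0.84)/8.2 = 1.46 mA.
Check: I_B = (7 − 0.84)/150 = 0.0411 mA, and β·I_B = 3.29 mA > I_C, confirming saturation.

saturation; I_C ≈ 1.5 mA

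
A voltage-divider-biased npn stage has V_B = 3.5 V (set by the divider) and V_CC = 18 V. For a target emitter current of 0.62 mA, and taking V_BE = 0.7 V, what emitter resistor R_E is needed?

V_E = V_B − V_BE = 3.5 − 0.7 = 2.8 V.
R_E = V_E / I_E = 2.8 / 0.62 = 4.52 kΩ.

R_E ≈ 4.5 kΩ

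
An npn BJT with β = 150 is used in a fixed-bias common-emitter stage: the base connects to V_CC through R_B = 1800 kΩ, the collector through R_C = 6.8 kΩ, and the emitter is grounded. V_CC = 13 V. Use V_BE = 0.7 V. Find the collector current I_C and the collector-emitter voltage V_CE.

Base loop: V_CC = I_B·R_B + V_BE, so I_B = (13 − 0.7)/1800 kΩ = 0.00683 mA.
In the active region I_C = β·I_B = 150 × 0.00683 = 1.03 mA.
Collector loop: V_CE = V_CC − I_C·R_C = 13 − 1.03×6.8 = 6.03 V.
Since V_CE = 6.03 V > V_CE(sat) ≈ 0.2 V, the transistor is in the active region as assumed.

I_C ≈ 1 mA, V_CE ≈ 6 V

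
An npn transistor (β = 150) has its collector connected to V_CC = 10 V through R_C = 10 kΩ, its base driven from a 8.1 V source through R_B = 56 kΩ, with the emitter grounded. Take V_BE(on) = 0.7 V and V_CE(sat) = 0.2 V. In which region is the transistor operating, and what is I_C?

saturation; I_C ≈ 0.98 mA

Assume active: I_B = (8.1 − 0.7)/56 = 0.132 mA, giving I_C = β·I_B = 19.8 mA.
But then V_CE = 10 − 19.8×10 = -188 V < V_CE(sat) = 0.2 V — impossible in the active region.
So the transistor is saturated. With V_CE = 0.2 V, I_C = (V_CC − 0.2)/R_C = 9.8/10 = 0.98 mA.
Check: β·I_B = 19.8 mA > I_C = 0.98 mA, confirming saturation.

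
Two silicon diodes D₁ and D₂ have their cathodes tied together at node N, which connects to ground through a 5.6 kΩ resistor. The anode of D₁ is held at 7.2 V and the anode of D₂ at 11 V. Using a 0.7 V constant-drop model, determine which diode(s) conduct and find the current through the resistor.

Assume both conduct. Then node N would need to be at both 7.2−0.7 = 6.5 V and 11−0.7 = 10.3 V, which is impossible.
Assume only D₂ conducts: V_N = 11 − 0.7 = 10.3 V, so I_R = 10.3/5.6 = 1.84 mA.
Check D₁: its anode-to-cathode voltage is 7.2 − 10.3 = -3.1 V < 0.7 V, so it is off. The assumption is consistent.

Only D₂ conducts; I_R ≈ 1.8 mA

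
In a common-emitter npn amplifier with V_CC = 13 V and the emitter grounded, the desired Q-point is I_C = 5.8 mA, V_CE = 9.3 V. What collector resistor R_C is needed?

R_C ≈ 0.64 kΩ

Collector loop: V_CC = I_C·R_C + V_CE.
R_C = (V_CC − V_CE)/I_C = (13 − 9.3)/5.8 = 0.638 kΩ.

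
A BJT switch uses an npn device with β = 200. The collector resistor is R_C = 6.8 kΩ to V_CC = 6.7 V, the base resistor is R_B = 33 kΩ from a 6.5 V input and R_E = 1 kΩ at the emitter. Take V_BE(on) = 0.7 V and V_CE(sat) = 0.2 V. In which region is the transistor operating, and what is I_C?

saturation; I_C ≈ 0.81 mA

Assume active: I_B = (6.5 − 0.7)/(33 + 201×1) = 0.0248 mA, I_C = β·I_B = 4.96 mA.
Then V_CE = 6.7 − 4.96×6.8 − 4.98×1 = -32 V < 0.2 V — the active assumption fails.
Re-solve with V_CE = 0.2 V. KCL at the emitter: V_E/R_E = (V_BB−0.7−V_E)/R_B + (V_CC−0.2−V_E)/R_C, giving V_E = 0.961 V.
I_C = (V_CC − 0.2 − V_E)/R_C = (6.5 − 0.961)/6.8 = 0.815 mA.
Check: I_B = (5.8 − 0.961)/33 = 0.147 mA, and β·I_B = 29.3 mA > I_C, confirming saturation.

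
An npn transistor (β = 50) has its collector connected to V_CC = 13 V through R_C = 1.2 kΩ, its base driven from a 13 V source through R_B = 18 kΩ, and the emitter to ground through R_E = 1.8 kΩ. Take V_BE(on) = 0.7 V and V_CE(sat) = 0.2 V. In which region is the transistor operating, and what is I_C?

saturation; I_C ≈ 4.1 mA

Assume active: I_B = (13 − 0.7)/(18 + 51×1.8) = 0.112 mA, I_C = β·I_B = 5.6 mA.
Then V_CE = 13 − 5.6×1.2 − 5.71×1.8 = -4 V < 0.2 V — the active assumption fails.
Re-solve with V_CE = 0.2 V. KCL at the emitter: V_E/R_E = (V_BB−0.7−V_E)/R_B + (V_CC−0.2−V_E)/R_C, giving V_E = 7.86 V.
I_C = (V_CC − 0.2 − V_E)/R_C = (12.8 − 7.86)/1.2 = 4.12 mA.
Check: I_B = (12.3 − 7.86)/18 = 0.247 mA, and β·I_B = 12.3 mA > I_C, confirming saturation.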